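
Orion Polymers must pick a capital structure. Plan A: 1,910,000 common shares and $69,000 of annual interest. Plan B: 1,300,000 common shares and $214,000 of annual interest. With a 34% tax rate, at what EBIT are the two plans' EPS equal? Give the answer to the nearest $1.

$523,016

Set EPS_A = EPS_B: (EBIT − $69,000)(1 − 0.34) ÷ 1,910,000 = (EBIT − $214,000)(1 − 0.34) ÷ 1,300,000.
Cancelling (1 − t) and cross-multiplying: 1,300,000·(EBIT − 69,000) = 1,910,000·(EBIT − 214,000).
Solving, EBIT = (214,000·1,910,000 − 69,000·1,300,000) / (1,910,000 − 1,300,000) = 319,040,000,000 / 610,000 = 523,016.39.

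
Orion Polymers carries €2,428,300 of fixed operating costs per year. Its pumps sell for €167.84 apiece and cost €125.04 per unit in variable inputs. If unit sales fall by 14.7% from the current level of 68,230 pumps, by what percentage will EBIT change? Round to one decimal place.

Contribution at this volume is 68,230 × €42.80 = €2,920,244.00.
Subtracting fixed costs: EBIT = €2,920,244.00 − €2,428,300 = €491,944.00.
DOL = contribution ÷ EBIT = €2,920,244.00 ÷ €491,944.00 = 5.9361.
So EBIT moves 5.9361 × (-14.7%) = -87.3%.

-87.3%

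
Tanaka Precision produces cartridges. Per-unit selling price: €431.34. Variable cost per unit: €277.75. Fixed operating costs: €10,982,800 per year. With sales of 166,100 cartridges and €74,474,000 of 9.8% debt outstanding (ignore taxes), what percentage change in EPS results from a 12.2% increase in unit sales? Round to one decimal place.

+43.0%

Contribution at this volume is 166,100 × €153.59 = €25,511,299.00.
Operating income = contribution − fixed costs = €25,511,299.00 − €10,982,800 = €14,528,499.00.
Interest = €7,298,452.00, so EBIT − I = €7,230,047.00.
DCL = total CM / (EBIT − I) = €25,511,299.00 / €7,230,047.00 = 3.5285.
EPS therefore changes by 3.5285 × (+12.2%) = +43.0%.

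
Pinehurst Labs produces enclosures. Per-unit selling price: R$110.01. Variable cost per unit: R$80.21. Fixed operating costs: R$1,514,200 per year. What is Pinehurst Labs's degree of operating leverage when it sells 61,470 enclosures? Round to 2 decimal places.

5.77

At 61,470 units, contribution = 61,470 × R$29.80 = R$1,831,806.00.
EBIT = R$1,831,806.00 − R$1,514,200 = R$317,606.00.
So DOL = total CM / EBIT = R$1,831,806.00 / R$317,606.00 = 5.7675.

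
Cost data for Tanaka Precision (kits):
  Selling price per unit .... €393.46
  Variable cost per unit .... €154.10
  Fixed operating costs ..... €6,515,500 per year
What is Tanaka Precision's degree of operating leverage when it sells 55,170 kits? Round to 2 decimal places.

Total contribution margin = 55,170 × €239.36 = €13,205,491.20.
Operating income = contribution − fixed costs = €13,205,491.20 − €6,515,500 = €6,689,991.20.
DOL = contribution ÷ EBIT = €13,205,491.20 ÷ €6,689,991.20 = 1.9739.

1.97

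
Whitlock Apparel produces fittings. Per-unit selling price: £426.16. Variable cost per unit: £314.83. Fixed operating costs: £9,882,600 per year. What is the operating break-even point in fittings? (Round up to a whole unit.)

88,769 fittings

Unit CM = price − variable cost = £426.16 − £314.83 = £111.33.
Break-even volume = fixed costs ÷ CM per unit = £9,882,600 ÷ £111.33 = 88,768.53, so 88,769 fittings.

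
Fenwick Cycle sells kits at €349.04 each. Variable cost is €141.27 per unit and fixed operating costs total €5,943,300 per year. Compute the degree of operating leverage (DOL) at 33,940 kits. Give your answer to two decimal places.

6.36

At 33,940 units, contribution = 33,940 × €207.77 = €7,051,713.80.
EBIT = €7,051,713.80 − €5,943,300 = €1,108,413.80.
DOL = contribution ÷ EBIT = €7,051,713.80 ÷ €1,108,413.80 = 6.3620.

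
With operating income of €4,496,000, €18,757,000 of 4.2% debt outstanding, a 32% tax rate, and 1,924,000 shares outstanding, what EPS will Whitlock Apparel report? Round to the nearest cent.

€1.31

Interest = €787,794.00, so EBT = €4,496,000 − €787,794.00 = €3,708,206.00.
Net income = €3,708,206.00 × (1 − 0.32) = €2,521,580.08.
EPS = €2,521,580.08 ÷ 1,924,000 = €1.31.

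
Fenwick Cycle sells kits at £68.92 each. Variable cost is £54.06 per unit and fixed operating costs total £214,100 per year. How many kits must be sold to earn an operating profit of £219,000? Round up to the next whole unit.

29,146 kits

Contribution margin per unit = £68.92 − £54.06 = £14.86.
Need Q such that Q × £14.86 − £214,100 = £219,000, i.e. Q = £433,100 / £14.86 = 29,145.36 → 29,146.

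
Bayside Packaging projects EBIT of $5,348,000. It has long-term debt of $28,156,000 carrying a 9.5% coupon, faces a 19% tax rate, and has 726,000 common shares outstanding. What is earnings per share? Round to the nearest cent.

$2.98

Interest = $2,674,820.00, so EBT = $5,348,000 − $2,674,820.00 = $2,673,180.00.
After tax at 19%: net income = $2,673,180.00 × 0.81 = $2,165,275.80.
Per share: $2,165,275.80 / 726,000 shares = $2.98.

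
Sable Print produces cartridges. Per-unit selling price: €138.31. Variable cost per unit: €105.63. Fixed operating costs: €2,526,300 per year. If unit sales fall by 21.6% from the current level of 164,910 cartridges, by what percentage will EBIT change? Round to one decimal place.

-40.7%

Contribution at this volume is 164,910 × €32.68 = €5,389,258.80.
Operating income = contribution − fixed costs = €5,389,258.80 − €2,526,300 = €2,862,958.80.
DOL = contribution ÷ EBIT = €5,389,258.80 ÷ €2,862,958.80 = 1.8824.
Operating income changes by 1.8824 × -21.6% = -40.7%.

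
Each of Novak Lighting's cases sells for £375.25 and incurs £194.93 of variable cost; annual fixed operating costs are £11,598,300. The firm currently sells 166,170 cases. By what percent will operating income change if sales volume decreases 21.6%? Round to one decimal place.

Total contribution margin = 166,170 × £180.32 = £29,963,774.40.
Operating income = contribution − fixed costs = £29,963,774.40 − £11,598,300 = £18,365,474.40.
Degree of operating leverage = £29,963,774.40 / £18,365,474.40 = 1.6315.
Operating income changes by 1.6315 × -21.6% = -35.2%.

-35.2%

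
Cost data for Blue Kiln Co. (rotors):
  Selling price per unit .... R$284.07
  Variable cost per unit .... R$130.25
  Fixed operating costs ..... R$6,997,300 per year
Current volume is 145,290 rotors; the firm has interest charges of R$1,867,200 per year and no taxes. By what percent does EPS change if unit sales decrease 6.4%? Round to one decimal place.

-10.6%

Total contribution margin = 145,290 × R$153.82 = R$22,348,507.80.
EBIT = R$22,348,507.80 − R$6,997,300 = R$15,351,207.80.
After interest of R$1,867,200.00, pre-tax earnings = R$13,484,007.80.
DCL = total CM / (EBIT − I) = R$22,348,507.80 / R$13,484,007.80 = 1.6574.
EPS therefore changes by 1.6574 × (-6.4%) = -10.6%.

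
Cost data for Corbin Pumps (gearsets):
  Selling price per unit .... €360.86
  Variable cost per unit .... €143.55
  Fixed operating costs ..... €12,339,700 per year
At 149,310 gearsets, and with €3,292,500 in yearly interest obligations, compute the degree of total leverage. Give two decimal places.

1.93

At 149,310 units, contribution = 149,310 × €217.31 = €32,446,556.10.
EBIT = €32,446,556.10 − €12,339,700 = €20,106,856.10. Interest = €3,292,500.00, so EBIT − I = €16,814,356.10.
Degree of total leverage = total CM / (EBIT − interest) = €32,446,556.10 / €16,814,356.10 = 1.9297.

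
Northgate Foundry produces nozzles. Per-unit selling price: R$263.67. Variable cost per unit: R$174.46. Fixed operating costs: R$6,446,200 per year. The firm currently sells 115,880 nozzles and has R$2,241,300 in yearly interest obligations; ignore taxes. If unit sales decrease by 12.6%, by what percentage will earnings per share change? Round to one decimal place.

-78.9%

At 115,880 units, contribution = 115,880 × R$89.21 = R$10,337,654.80.
EBIT = R$10,337,654.80 − R$6,446,200 = R$3,891,454.80.
After interest of R$2,241,300.00, pre-tax earnings = R$1,650,154.80.
DCL = total CM / (EBIT − I) = R$10,337,654.80 / R$1,650,154.80 = 6.2647.
%ΔEPS = DCL × %ΔSales = 6.2647 × -12.6% = -78.9%.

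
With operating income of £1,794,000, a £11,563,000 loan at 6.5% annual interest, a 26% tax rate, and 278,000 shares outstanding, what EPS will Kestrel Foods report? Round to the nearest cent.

£2.77

Pre-tax income = £1,794,000 − £751,595.00 = £1,042,405.00.
After tax at 26%: net income = £1,042,405.00 × 0.74 = £771,379.70.
EPS = £771,379.70 ÷ 278,000 = £2.77.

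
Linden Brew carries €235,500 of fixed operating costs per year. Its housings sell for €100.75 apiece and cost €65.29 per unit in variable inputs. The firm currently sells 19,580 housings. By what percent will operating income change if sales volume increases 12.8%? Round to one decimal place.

Contribution at this volume is 19,580 × €35.46 = €694,306.80.
EBIT = €694,306.80 − €235,500 = €458,806.80.
So DOL = total CM / EBIT = €694,306.80 / €458,806.80 = 1.5133.
%ΔEBIT = DOL × %ΔSales = 1.5133 × +12.8% = +19.4%.

+19.4%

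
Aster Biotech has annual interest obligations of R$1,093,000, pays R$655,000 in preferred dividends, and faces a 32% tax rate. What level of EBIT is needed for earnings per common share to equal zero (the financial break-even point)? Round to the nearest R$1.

Grossing the preferred dividend up to pre-tax terms: R$655,000 / (1 − 0.32) = R$963,235.29.
Financial break-even EBIT = interest + D_p ÷ (1 − t) = R$1,093,000 + R$963,235.29 = R$2,056,235.29.

R$2,056,235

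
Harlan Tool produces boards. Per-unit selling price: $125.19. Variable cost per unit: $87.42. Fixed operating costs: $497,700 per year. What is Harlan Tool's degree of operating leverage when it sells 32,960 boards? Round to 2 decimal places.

1.67

At 32,960 units, contribution = 32,960 × $37.77 = $1,244,899.20.
EBIT = $1,244,899.20 − $497,700 = $747,199.20.
Degree of operating leverage = $1,244,899.20 / $747,199.20 = 1.6661.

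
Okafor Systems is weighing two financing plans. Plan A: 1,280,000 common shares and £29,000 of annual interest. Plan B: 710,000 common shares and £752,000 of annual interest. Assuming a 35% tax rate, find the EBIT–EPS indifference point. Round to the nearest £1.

Set EPS_A = EPS_B: (EBIT − £29,000)(1 − 0.35) ÷ 1,280,000 = (EBIT − £752,000)(1 − 0.35) ÷ 710,000.
Cancelling (1 − t) and cross-multiplying: 710,000·(EBIT − 29,000) = 1,280,000·(EBIT − 752,000).
Solving, EBIT = (752,000·1,280,000 − 29,000·710,000) / (1,280,000 − 710,000) = 941,970,000,000 / 570,000 = 1,652,578.95.

£1,652,579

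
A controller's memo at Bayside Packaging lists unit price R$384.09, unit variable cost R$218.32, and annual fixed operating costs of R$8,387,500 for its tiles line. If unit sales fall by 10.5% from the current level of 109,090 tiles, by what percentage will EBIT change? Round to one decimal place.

Total contribution margin = 109,090 × R$165.77 = R$18,083,849.30.
Operating income = contribution − fixed costs = R$18,083,849.30 − R$8,387,500 = R$9,696,349.30.
DOL = contribution ÷ EBIT = R$18,083,849.30 ÷ R$9,696,349.30 = 1.8650.
%ΔEBIT = DOL × %ΔSales = 1.8650 × -10.5% = -19.6%.

-19.6%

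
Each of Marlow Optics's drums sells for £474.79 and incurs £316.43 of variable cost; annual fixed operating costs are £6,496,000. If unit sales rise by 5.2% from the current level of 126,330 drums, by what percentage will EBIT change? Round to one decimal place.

+7.7%

At 126,330 units, contribution = 126,330 × £158.36 = £20,005,618.80.
EBIT = £20,005,618.80 − £6,496,000 = £13,509,618.80.
Degree of operating leverage = £20,005,618.80 / £13,509,618.80 = 1.4808.
%ΔEBIT = DOL × %ΔSales = 1.4808 × +5.2% = +7.7%.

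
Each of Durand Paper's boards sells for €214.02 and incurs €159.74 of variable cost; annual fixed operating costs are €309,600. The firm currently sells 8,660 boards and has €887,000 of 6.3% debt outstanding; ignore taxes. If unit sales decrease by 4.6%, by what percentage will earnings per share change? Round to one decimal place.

At 8,660 units, contribution = 8,660 × €54.28 = €470,064.80.
EBIT = €470,064.80 − €309,600 = €160,464.80.
Interest = €55,881.00, so EBIT − I = €104,583.80.
DCL = total CM / (EBIT − I) = €470,064.80 / €104,583.80 = 4.4946.
%ΔEPS = DCL × %ΔSales = 4.4946 × -4.6% = -20.7%.

-20.7%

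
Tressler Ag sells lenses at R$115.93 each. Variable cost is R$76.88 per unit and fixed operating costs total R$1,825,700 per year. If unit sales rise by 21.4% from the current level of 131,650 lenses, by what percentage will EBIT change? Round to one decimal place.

At 131,650 units, contribution = 131,650 × R$39.05 = R$5,140,932.50.
Operating income = contribution − fixed costs = R$5,140,932.50 − R$1,825,700 = R$3,315,232.50.
DOL = contribution ÷ EBIT = R$5,140,932.50 ÷ R$3,315,232.50 = 1.5507.
Operating income changes by 1.5507 × +21.4% = +33.2%.

+33.2%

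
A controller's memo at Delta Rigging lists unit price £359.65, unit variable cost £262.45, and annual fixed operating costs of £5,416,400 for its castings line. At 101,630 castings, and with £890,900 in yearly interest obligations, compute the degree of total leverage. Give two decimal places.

Total contribution margin = 101,630 × £97.20 = £9,878,436.00.
Subtracting fixed costs: EBIT = £9,878,436.00 − £5,416,400 = £4,462,036.00. Interest = £890,900.00.
DOL = £9,878,436.00 ÷ £4,462,036.00 = 2.2139; DFL = £4,462,036.00 ÷ £3,571,136.00 = 1.2495.
DCL = DOL × DFL = 2.2139 × 1.2495 = 2.7663.

2.77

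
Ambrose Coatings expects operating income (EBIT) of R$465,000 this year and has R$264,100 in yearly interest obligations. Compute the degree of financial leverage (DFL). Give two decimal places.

Interest = R$264,100.00.
Degree of financial leverage = EBIT / (EBIT − interest) = R$465,000 / R$200,900.00 = 2.3146.

2.31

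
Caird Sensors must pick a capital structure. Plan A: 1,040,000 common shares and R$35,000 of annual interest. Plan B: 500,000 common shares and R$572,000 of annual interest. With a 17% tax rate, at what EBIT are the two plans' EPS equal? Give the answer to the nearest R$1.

R$1,069,222

Set EPS_A = EPS_B: (EBIT − R$35,000)(1 − 0.17) ÷ 1,040,000 = (EBIT − R$572,000)(1 − 0.17) ÷ 500,000.
Cancelling (1 − t) and cross-multiplying: 500,000·(EBIT − 35,000) = 1,040,000·(EBIT − 572,000).
EBIT × (1,040,000 − 500,000) = 572,000 × 1,040,000 − 35,000 × 500,000 = 577,380,000,000, so EBIT = 577,380,000,000 ÷ 540,000 = 1,069,222.22.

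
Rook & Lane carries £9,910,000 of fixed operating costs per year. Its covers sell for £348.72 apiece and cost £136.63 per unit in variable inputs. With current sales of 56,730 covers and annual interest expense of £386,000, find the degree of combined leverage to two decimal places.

6.93

Contribution at this volume is 56,730 × £212.09 = £12,031,865.70.
EBIT = £12,031,865.70 − £9,910,000 = £2,121,865.70. Interest = £386,000.00.
DOL = £12,031,865.70 ÷ £2,121,865.70 = 5.6704; DFL = £2,121,865.70 ÷ £1,735,865.70 = 1.2224.
Combined leverage = 5.6704 × 1.2224 = 6.9315.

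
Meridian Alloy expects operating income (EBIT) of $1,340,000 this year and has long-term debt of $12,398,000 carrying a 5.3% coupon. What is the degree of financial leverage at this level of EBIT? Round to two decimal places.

1.96

Interest = $657,094.00.
Degree of financial leverage = EBIT / (EBIT − interest) = $1,340,000 / $682,906.00 = 1.9622.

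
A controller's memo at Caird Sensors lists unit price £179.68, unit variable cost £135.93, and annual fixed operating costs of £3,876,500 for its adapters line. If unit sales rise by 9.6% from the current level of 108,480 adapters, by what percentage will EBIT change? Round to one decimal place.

+52.4%

Contribution at this volume is 108,480 × £43.75 = £4,746,000.00.
Operating income = contribution − fixed costs = £4,746,000.00 − £3,876,500 = £869,500.00.
Degree of operating leverage = £4,746,000.00 / £869,500.00 = 5.4583.
%ΔEBIT = DOL × %ΔSales = 5.4583 × +9.6% = +52.4%.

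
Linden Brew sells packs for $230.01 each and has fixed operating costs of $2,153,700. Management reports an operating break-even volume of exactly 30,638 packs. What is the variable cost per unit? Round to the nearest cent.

$159.71

Contribution per unit must be FC / Q = $2,153,700 / 30,638 = $70.2951.
Variable cost per unit = $230.01 − $70.2951 = $159.71.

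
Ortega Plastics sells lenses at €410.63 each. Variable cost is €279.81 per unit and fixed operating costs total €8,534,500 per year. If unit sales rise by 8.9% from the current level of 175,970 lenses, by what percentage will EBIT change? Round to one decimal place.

+14.1%

At 175,970 units, contribution = 175,970 × €130.82 = €23,020,395.40.
EBIT = €23,020,395.40 − €8,534,500 = €14,485,895.40.
So DOL = total CM / EBIT = €23,020,395.40 / €14,485,895.40 = 1.5892.
So EBIT moves 1.5892 × (+8.9%) = +14.1%.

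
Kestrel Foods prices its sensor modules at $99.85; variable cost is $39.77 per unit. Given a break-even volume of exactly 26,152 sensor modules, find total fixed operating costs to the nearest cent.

Unit CM = price − variable cost = $99.85 − $39.77 = $60.08.
Since BE = FC / CM, FC = 26,152 × $60.08 = $1,571,212.16.

$1,571,212.16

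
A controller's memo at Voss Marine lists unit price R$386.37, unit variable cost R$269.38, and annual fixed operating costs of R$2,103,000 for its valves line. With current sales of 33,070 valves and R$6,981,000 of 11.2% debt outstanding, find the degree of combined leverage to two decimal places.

3.93

Total contribution margin = 33,070 × R$116.99 = R$3,868,859.30.
Operating income = contribution − fixed costs = R$3,868,859.30 − R$2,103,000 = R$1,765,859.30. Interest = R$781,872.00, so EBIT − I = R$983,987.30.
Degree of total leverage = total CM / (EBIT − interest) = R$3,868,859.30 / R$983,987.30 = 3.9318.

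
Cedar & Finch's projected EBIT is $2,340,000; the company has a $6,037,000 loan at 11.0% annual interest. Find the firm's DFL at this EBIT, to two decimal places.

1.40

Annual interest charges come to $664,070.00.
DFL = EBIT ÷ (EBIT − I) = $2,340,000 ÷ ($2,340,000 − $664,070.00) = $2,340,000 ÷ $1,675,930.00 = 1.3962.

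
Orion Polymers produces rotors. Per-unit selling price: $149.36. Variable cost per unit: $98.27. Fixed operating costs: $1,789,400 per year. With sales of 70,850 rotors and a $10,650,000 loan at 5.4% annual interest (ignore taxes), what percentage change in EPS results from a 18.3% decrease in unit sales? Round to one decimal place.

-52.8%

Total contribution margin = 70,850 × $51.09 = $3,619,726.50.
Subtracting fixed costs: EBIT = $3,619,726.50 − $1,789,400 = $1,830,326.50.
Interest = $575,100.00, so EBIT − I = $1,255,226.50.
Degree of combined leverage = contribution ÷ (EBIT − I) = $3,619,726.50 ÷ $1,255,226.50 = 2.8837.
EPS therefore changes by 2.8837 × (-18.3%) = -52.8%.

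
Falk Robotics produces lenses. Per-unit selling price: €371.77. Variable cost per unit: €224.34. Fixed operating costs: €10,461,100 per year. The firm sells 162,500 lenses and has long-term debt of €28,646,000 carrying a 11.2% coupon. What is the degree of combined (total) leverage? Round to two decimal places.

2.33

Total contribution margin = 162,500 × €147.43 = €23,957,375.00.
Operating income = contribution − fixed costs = €23,957,375.00 − €10,461,100 = €13,496,275.00. Interest = €3,208,352.00.
DOL = €23,957,375.00 ÷ €13,496,275.00 = 1.7751; DFL = €13,496,275.00 ÷ €10,287,923.00 = 1.3119.
Combined leverage = 1.7751 × 1.3119 = 2.3288.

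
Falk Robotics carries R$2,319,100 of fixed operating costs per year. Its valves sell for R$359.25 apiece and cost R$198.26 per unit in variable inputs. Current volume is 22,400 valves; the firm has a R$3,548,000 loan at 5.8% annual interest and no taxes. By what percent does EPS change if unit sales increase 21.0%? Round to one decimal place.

Contribution at this volume is 22,400 × R$160.99 = R$3,606,176.00.
EBIT = R$3,606,176.00 − R$2,319,100 = R$1,287,076.00.
Interest = R$205,784.00, so EBIT − I = R$1,081,292.00.
DCL = total CM / (EBIT − I) = R$3,606,176.00 / R$1,081,292.00 = 3.3351.
EPS therefore changes by 3.3351 × (+21.0%) = +70.0%.

+70.0%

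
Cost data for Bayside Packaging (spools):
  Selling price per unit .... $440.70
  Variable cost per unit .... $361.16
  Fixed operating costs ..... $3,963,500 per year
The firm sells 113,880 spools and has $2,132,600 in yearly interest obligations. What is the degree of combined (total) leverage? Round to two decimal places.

Total contribution margin = 113,880 × $79.54 = $9,058,015.20.
Operating income = contribution − fixed costs = $9,058,015.20 − $3,963,500 = $5,094,515.20. Interest = $2,132,600.00.
DOL = $9,058,015.20 ÷ $5,094,515.20 = 1.7780; DFL = $5,094,515.20 ÷ $2,961,915.20 = 1.7200.
DCL = DOL × DFL = 1.7780 × 1.7200 = 3.0582.

3.06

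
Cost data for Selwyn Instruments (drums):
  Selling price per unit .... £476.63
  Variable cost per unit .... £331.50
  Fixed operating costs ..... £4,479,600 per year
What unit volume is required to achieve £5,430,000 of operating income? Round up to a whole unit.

68,281 drums

Unit CM = price − variable cost = £476.63 − £331.50 = £145.13.
Need Q such that Q × £145.13 − £4,479,600 = £5,430,000, i.e. Q = £9,909,600 / £145.13 = 68,280.85 → 68,281.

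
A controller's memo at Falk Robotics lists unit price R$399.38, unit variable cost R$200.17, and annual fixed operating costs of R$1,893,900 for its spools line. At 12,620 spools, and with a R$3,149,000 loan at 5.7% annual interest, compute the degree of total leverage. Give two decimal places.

At 12,620 units, contribution = 12,620 × R$199.21 = R$2,514,030.20.
EBIT = R$2,514,030.20 − R$1,893,900 = R$620,130.20. Interest = R$179,493.00, so EBIT − I = R$440,637.20.
DCL = contribution ÷ (EBIT − I) = R$2,514,030.20 ÷ R$440,637.20 = 5.7054.

5.71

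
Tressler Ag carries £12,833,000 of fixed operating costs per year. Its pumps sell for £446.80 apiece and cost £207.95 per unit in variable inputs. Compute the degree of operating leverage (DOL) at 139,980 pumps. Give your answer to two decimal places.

1.62

At 139,980 units, contribution = 139,980 × £238.85 = £33,434,223.00.
Operating income = contribution − fixed costs = £33,434,223.00 − £12,833,000 = £20,601,223.00.
Degree of operating leverage = £33,434,223.00 / £20,601,223.00 = 1.6229.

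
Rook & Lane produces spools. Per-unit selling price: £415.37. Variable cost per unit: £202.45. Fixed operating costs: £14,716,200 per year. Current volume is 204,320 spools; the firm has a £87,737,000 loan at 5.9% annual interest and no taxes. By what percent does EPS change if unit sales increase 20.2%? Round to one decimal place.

Total contribution margin = 204,320 × £212.92 = £43,503,814.40.
Subtracting fixed costs: EBIT = £43,503,814.40 − £14,716,200 = £28,787,614.40.
After interest of £5,176,483.00, pre-tax earnings = £23,611,131.40.
Degree of combined leverage = contribution ÷ (EBIT − I) = £43,503,814.40 ÷ £23,611,131.40 = 1.8425.
%ΔEPS = DCL × %ΔSales = 1.8425 × +20.2% = +37.2%.

+37.2%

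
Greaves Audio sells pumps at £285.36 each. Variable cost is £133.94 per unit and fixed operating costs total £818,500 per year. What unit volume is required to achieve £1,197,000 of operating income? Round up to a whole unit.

Unit CM = price − variable cost = £285.36 − £133.94 = £151.42.
Need Q such that Q × £151.42 − £818,500 = £1,197,000, i.e. Q = £2,015,500 / £151.42 = 13,310.66 → 13,311.

13,311 pumps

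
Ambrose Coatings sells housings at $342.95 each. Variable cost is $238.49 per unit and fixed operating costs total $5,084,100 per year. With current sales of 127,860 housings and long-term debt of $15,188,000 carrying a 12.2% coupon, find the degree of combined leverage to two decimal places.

2.08

At 127,860 units, contribution = 127,860 × $104.46 = $13,356,255.60.
Operating income = contribution − fixed costs = $13,356,255.60 − $5,084,100 = $8,272,155.60. Interest = $1,852,936.00.
DOL = $13,356,255.60 ÷ $8,272,155.60 = 1.6146; DFL = $8,272,155.60 ÷ $6,419,219.60 = 1.2887.
Combined leverage = 1.6146 × 1.2887 = 2.0807.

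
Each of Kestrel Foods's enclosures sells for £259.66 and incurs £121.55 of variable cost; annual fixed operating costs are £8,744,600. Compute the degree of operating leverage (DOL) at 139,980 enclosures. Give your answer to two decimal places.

Contribution at this volume is 139,980 × £138.11 = £19,332,637.80.
EBIT = £19,332,637.80 − £8,744,600 = £10,588,037.80.
So DOL = total CM / EBIT = £19,332,637.80 / £10,588,037.80 = 1.8259.

1.83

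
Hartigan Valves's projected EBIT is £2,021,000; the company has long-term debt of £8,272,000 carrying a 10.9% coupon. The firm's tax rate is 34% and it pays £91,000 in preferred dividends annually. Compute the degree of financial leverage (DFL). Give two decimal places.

2.06

Annual interest charges come to £901,648.00.
Pre-tax preferred-dividend burden = £91,000 ÷ (1 − 0.34) = £137,878.79.
DFL = EBIT ÷ [EBIT − I − D_p/(1−t)] = £2,021,000 ÷ [£2,021,000 − £901,648.00 − £137,878.79] = £2,021,000 ÷ £981,473.21 = 2.0591.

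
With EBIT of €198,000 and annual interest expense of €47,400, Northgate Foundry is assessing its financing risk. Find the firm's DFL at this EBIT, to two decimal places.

1.31

Annual interest charges come to €47,400.00.
Degree of financial leverage = EBIT / (EBIT − interest) = €198,000 / €150,600.00 = 1.3147.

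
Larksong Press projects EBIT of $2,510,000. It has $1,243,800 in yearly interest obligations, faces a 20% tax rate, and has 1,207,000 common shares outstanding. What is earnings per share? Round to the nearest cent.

$0.84

Interest = $1,243,800.00, so EBT = $2,510,000 − $1,243,800.00 = $1,266,200.00.
Net income = $1,266,200.00 × (1 − 0.20) = $1,012,960.00.
Per share: $1,012,960.00 / 1,207,000 shares = $0.84.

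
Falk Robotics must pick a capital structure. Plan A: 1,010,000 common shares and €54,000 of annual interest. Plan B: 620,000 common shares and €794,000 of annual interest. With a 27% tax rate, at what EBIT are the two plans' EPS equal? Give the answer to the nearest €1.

Set EPS_A = EPS_B: (EBIT − €54,000)(1 − 0.27) ÷ 1,010,000 = (EBIT − €794,000)(1 − 0.27) ÷ 620,000.
The (1 − t) factor cancels: (EBIT − 54,000) × 620,000 = (EBIT − 794,000) × 1,010,000.
Solving, EBIT = (794,000·1,010,000 − 54,000·620,000) / (1,010,000 − 620,000) = 768,460,000,000 / 390,000 = 1,970,410.26.

€1,970,410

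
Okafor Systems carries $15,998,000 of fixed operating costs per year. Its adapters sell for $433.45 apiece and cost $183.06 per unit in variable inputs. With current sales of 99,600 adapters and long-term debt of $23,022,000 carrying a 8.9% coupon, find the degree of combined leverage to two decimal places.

3.62

At 99,600 units, contribution = 99,600 × $250.39 = $24,938,844.00.
EBIT = $24,938,844.00 − $15,998,000 = $8,940,844.00. Interest = $2,048,958.00.
DOL = $24,938,844.00 ÷ $8,940,844.00 = 2.7893; DFL = $8,940,844.00 ÷ $6,891,886.00 = 1.2973.
DCL = DOL × DFL = 2.7893 × 1.2973 = 3.6186.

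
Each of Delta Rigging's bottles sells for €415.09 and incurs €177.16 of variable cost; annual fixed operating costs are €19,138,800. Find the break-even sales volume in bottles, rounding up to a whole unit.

Each unit contributes €415.09 − €177.16 = €237.93.
Units to break even: €19,138,800 ÷ €237.93 = 80,438.78, rounded up to 80,439.

80,439 bottles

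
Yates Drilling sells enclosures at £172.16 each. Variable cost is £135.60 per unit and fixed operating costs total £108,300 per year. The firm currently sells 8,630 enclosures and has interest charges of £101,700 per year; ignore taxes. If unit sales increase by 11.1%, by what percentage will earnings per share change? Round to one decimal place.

At 8,630 units, contribution = 8,630 × £36.56 = £315,512.80.
Subtracting fixed costs: EBIT = £315,512.80 − £108,300 = £207,212.80.
Interest = £101,700.00, so EBIT − I = £105,512.80.
Degree of combined leverage = contribution ÷ (EBIT − I) = £315,512.80 ÷ £105,512.80 = 2.9903.
EPS therefore changes by 2.9903 × (+11.1%) = +33.2%.

+33.2%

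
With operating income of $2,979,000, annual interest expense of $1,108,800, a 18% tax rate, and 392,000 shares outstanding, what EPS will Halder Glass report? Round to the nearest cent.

$3.91

Interest = $1,108,800.00, so EBT = $2,979,000 − $1,108,800.00 = $1,870,200.00.
Net income = $1,870,200.00 × (1 − 0.18) = $1,533,564.00.
Per share: $1,533,564.00 / 392,000 shares = $3.91.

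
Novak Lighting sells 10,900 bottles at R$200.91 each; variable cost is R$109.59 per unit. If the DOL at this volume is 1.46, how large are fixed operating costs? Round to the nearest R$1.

Contribution at this volume is 10,900 × R$91.32 = R$995,388.00.
Since DOL = CM ÷ EBIT, EBIT = R$995,388.00 ÷ 1.46 = R$681,772.60.
And FC = contribution − EBIT = R$995,388.00 − R$681,772.60 = R$313,615.

R$313,615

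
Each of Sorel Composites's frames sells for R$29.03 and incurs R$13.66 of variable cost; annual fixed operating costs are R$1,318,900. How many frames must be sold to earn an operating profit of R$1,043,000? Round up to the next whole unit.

153,670 frames

Unit CM = price − variable cost = R$29.03 − R$13.66 = R$15.37.
Units = (FC + target) / CM = (R$1,318,900 + R$1,043,000) / R$15.37 = 153,669.49, so 153,670 frames.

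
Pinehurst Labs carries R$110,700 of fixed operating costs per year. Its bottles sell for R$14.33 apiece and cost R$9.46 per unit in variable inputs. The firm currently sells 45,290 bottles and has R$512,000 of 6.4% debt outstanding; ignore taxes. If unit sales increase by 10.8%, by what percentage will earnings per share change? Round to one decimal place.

Contribution at this volume is 45,290 × R$4.87 = R$220,562.30.
Operating income = contribution − fixed costs = R$220,562.30 − R$110,700 = R$109,862.30.
Interest = R$32,768.00, so EBIT − I = R$77,094.30.
Degree of combined leverage = contribution ÷ (EBIT − I) = R$220,562.30 ÷ R$77,094.30 = 2.8609.
EPS therefore changes by 2.8609 × (+10.8%) = +30.9%.

+30.9%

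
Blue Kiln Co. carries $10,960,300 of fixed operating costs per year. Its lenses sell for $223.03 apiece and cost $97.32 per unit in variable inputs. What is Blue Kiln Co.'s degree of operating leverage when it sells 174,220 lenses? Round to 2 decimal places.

2.00

Contribution at this volume is 174,220 × $125.71 = $21,901,196.20.
Subtracting fixed costs: EBIT = $21,901,196.20 − $10,960,300 = $10,940,896.20.
So DOL = total CM / EBIT = $21,901,196.20 / $10,940,896.20 = 2.0018.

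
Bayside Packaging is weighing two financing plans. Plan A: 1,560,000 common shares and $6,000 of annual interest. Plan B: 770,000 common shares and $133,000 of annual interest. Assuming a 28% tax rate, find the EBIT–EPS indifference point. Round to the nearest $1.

$256,785

At indifference, (EBIT − 6,000)(1 − t)/1,560,000 = (EBIT − 133,000)(1 − t)/770,000.
Cancelling (1 − t) and cross-multiplying: 770,000·(EBIT − 6,000) = 1,560,000·(EBIT − 133,000).
Solving, EBIT = (133,000·1,560,000 − 6,000·770,000) / (1,560,000 − 770,000) = 202,860,000,000 / 790,000 = 256,784.81.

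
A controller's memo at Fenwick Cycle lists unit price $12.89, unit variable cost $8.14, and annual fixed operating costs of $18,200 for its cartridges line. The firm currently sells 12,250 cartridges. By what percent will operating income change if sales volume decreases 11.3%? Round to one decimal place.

At 12,250 units, contribution = 12,250 × $4.75 = $58,187.50.
Operating income = contribution − fixed costs = $58,187.50 − $18,200 = $39,987.50.
Degree of operating leverage = $58,187.50 / $39,987.50 = 1.4551.
%ΔEBIT = DOL × %ΔSales = 1.4551 × -11.3% = -16.4%.

-16.4%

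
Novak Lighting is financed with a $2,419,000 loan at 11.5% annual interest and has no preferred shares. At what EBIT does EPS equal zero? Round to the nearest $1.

$278,185

Annual interest = 11.5% × $2,419,000 = $278,185.00.
Without preferred stock the financial break-even is simply EBIT = interest = $278,185.00.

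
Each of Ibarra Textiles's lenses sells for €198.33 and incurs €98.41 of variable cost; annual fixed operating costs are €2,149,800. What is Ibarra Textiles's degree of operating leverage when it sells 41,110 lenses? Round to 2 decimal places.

Total contribution margin = 41,110 × €99.92 = €4,107,711.20.
Subtracting fixed costs: EBIT = €4,107,711.20 − €2,149,800 = €1,957,911.20.
Degree of operating leverage = €4,107,711.20 / €1,957,911.20 = 2.0980.

2.10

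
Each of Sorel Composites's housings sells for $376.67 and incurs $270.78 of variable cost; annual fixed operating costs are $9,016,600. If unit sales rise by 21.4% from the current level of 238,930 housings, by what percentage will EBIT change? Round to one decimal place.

+33.2%

Total contribution margin = 238,930 × $105.89 = $25,300,297.70.
Operating income = contribution − fixed costs = $25,300,297.70 − $9,016,600 = $16,283,697.70.
Degree of operating leverage = $25,300,297.70 / $16,283,697.70 = 1.5537.
Operating income changes by 1.5537 × +21.4% = +33.2%.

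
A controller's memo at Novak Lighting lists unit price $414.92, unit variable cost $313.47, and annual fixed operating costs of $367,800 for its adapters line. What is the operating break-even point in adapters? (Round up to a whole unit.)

Contribution margin per unit = $414.92 − $313.47 = $101.45.
Break-even Q = $367,800 / $101.45 = 3,625.43 → 3,626 adapters.

3,626 adapters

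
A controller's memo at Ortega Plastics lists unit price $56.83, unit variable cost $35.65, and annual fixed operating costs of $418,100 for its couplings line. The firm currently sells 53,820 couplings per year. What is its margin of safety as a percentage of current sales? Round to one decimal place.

Each unit contributes $56.83 − $35.65 = $21.18. Break-even units = $418,100 ÷ $21.18 = 19,740.32; break-even revenue = 19,740.32 × $56.83 = $1,121,842.45.
Current sales = 53,820 × $56.83 = $3,058,590.60.
Margin of safety = ($3,058,590.60 − $1,121,842.45) ÷ $3,058,590.60 = 63.3%.

63.3%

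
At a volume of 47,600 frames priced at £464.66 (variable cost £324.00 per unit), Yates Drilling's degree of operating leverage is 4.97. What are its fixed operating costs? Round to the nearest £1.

At 47,600 units, contribution = 47,600 × £140.66 = £6,695,416.00.
Since DOL = CM ÷ EBIT, EBIT = £6,695,416.00 ÷ 4.97 = £1,347,166.20.
And FC = contribution − EBIT = £6,695,416.00 − £1,347,166.20 = £5,348,250.

£5,348,250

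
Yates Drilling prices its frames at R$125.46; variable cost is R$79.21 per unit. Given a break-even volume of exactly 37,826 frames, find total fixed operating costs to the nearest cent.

Each unit contributes R$125.46 − R$79.21 = R$46.25.
Since BE = FC / CM, FC = 37,826 × R$46.25 = R$1,749,452.50.

R$1,749,452.50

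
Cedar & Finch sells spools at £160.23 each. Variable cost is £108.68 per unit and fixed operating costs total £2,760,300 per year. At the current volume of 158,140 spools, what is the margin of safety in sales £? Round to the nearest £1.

£16,759,085

Each unit contributes £160.23 − £108.68 = £51.55. Break-even units = £2,760,300 ÷ £51.55 = 53,546.07; break-even revenue = 53,546.07 × £160.23 = £8,579,687.08.
Actual sales revenue = 158,140 × £160.23 = £25,338,772.20.
Margin of safety = £25,338,772.20 − £8,579,687.08 = £16,759,085.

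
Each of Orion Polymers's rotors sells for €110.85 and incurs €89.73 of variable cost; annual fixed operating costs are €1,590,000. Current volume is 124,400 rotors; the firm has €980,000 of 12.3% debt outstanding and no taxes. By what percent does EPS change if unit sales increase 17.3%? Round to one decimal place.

+49.6%

Total contribution margin = 124,400 × €21.12 = €2,627,328.00.
Subtracting fixed costs: EBIT = €2,627,328.00 − €1,590,000 = €1,037,328.00.
After interest of €120,540.00, pre-tax earnings = €916,788.00.
Degree of combined leverage = contribution ÷ (EBIT − I) = €2,627,328.00 ÷ €916,788.00 = 2.8658.
EPS therefore changes by 2.8658 × (+17.3%) = +49.6%.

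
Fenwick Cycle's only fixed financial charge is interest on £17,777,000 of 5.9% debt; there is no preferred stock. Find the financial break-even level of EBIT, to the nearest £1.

£1,048,843

Annual interest = 5.9% × £17,777,000 = £1,048,843.00.
With no preferred dividends, EPS = 0 when EBIT exactly covers interest, so the financial break-even EBIT is £1,048,843.00.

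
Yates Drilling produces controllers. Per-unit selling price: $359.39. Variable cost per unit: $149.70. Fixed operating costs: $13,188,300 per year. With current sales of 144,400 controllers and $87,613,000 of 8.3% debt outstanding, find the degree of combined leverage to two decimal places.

Total contribution margin = 144,400 × $209.69 = $30,279,236.00.
Subtracting fixed costs: EBIT = $30,279,236.00 − $13,188,300 = $17,090,936.00. Interest = $7,271,879.00.
DOL = $30,279,236.00 ÷ $17,090,936.00 = 1.7717; DFL = $17,090,936.00 ÷ $9,819,057.00 = 1.7406.
DCL = DOL × DFL = 1.7717 × 1.7406 = 3.0838.

3.08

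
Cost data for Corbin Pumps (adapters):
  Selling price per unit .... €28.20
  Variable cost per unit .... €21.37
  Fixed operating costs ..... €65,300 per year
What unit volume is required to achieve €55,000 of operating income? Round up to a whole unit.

Unit CM = price − variable cost = €28.20 − €21.37 = €6.83.
Units = (FC + target) / CM = (€65,300 + €55,000) / €6.83 = 17,613.47, so 17,614 adapters.

17,614 adapters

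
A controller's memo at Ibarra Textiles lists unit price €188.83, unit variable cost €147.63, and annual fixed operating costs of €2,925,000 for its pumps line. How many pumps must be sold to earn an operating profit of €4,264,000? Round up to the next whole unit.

Each unit contributes €188.83 − €147.63 = €41.20.
Required volume = (fixed costs + target profit) ÷ CM = (€2,925,000 + €4,264,000) ÷ €41.20 = 174,490.29, so 174,491 pumps.

174,491 pumps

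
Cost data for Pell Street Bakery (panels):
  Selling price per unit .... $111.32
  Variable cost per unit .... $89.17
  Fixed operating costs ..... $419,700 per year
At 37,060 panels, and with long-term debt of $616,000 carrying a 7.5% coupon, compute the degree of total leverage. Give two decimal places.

2.31

Contribution at this volume is 37,060 × $22.15 = $820,879.00.
Subtracting fixed costs: EBIT = $820,879.00 − $419,700 = $401,179.00. Interest = $46,200.00, so EBIT − I = $354,979.00.
DCL = contribution ÷ (EBIT − I) = $820,879.00 ÷ $354,979.00 = 2.3125.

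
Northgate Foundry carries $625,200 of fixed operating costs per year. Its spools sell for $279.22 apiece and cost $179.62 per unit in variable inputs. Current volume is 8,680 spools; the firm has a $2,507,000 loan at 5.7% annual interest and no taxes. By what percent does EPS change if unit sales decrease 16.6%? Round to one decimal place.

Contribution at this volume is 8,680 × $99.60 = $864,528.00.
Operating income = contribution − fixed costs = $864,528.00 − $625,200 = $239,328.00.
After interest of $142,899.00, pre-tax earnings = $96,429.00.
Degree of combined leverage = contribution ÷ (EBIT − I) = $864,528.00 ÷ $96,429.00 = 8.9654.
%ΔEPS = DCL × %ΔSales = 8.9654 × -16.6% = -148.8%.

-148.8%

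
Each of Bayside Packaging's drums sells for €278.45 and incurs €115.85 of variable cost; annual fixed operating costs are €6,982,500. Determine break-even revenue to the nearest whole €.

€11,957,424

Contribution margin per unit = €278.45 − €115.85 = €162.60, a CM ratio of €162.60 ÷ €278.45 = 0.5839.
Break-even revenue = fixed costs × price ÷ CM = €6,982,500 × €278.45 ÷ €162.60 = €11,957,424.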